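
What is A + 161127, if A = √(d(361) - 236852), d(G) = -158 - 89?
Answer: 161127 + I*√237099 ≈ 1.6113e+5 + 486.93*I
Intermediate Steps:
d(G) = -247
A = I*√237099 (A = √(-247 - 236852) = √(-237099) = I*√237099 ≈ 486.93*I)
A + 161127 = I*√237099 + 161127 = 161127 + I*√237099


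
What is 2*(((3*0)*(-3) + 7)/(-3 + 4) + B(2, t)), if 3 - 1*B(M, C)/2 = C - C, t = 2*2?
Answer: 26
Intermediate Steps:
t = 4
B(M, C) = 6 (B(M, C) = 6 - 2*(C - C) = 6 - 2*0 = 6 + 0 = 6)
2*(((3*0)*(-3) + 7)/(-3 + 4) + B(2, t)) = 2*(((3*0)*(-3) + 7)/(-3 + 4) + 6) = 2*((0*(-3) + 7)/1 + 6) = 2*((0 + 7)*1 + 6) = 2*(7*1 + 6) = 2*(7 + 6) = 2*13 = 26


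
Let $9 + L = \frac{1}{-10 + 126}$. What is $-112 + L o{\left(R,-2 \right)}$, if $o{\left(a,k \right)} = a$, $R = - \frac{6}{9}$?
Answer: $- \frac{18445}{174} \approx -106.01$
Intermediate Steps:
$R = - \frac{2}{3}$ ($R = \left(-6\right) \frac{1}{9} = - \frac{2}{3} \approx -0.66667$)
$L = - \frac{1043}{116}$ ($L = -9 + \frac{1}{-10 + 126} = -9 + \frac{1}{116} = - \frac{1043}{116} \approx -8.9914$)
$-112 + L o{\left(R,-2 \right)} = -112 - - \frac{1043}{174} = -112 + \frac{1043}{174} = - \frac{18445}{174}$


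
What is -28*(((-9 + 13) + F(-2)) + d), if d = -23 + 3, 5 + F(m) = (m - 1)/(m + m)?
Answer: 567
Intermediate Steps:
F(m) = -5 + (-1 + m)/(2*m) (F(m) = -5 + (m - 1)/(m + m) = -5 + (-1 + m)/((2*m)) = -5 + (-1 + m)*(1/(2*m)) = -5 + (-1 + m)/(2*m))
d = -20
-28*(((-9 + 13) + F(-2)) + d) = -28*(((-9 + 13) + (½)*(-1 - 9*(-2))/(-2)) - 20) = -28*((4 + (½)*(-½)*(-1 + 18)) - 20) = -28*((4 + (½)*(-½)*17) - 20) = -28*((4 - 17/4) - 20) = -28*(-¼ - 20) = -28*(-81/4) = 567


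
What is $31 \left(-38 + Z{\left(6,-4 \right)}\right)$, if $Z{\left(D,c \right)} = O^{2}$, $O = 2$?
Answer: $-1054$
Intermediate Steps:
$Z{\left(D,c \right)} = 4$ ($Z{\left(D,c \right)} = 2^{2} = 4$)
$31 \left(-38 + Z{\left(6,-4 \right)}\right) = 31 \left(-38 + 4\right) = 31 \left(-34\right) = -1054$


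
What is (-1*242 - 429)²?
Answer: 450241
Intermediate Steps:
(-1*242 - 429)² = (-242 - 429)² = (-671)² = 450241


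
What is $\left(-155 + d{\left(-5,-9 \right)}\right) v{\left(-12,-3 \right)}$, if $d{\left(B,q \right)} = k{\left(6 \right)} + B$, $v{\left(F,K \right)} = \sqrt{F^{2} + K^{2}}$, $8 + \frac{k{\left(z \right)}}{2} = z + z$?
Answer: $- 456 \sqrt{17} \approx -1880.1$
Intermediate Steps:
$k{\left(z \right)} = -16 + 4 z$ ($k{\left(z \right)} = -16 + 2 \left(z + z\right) = -16 + 2 \cdot 2 z = -16 + 4 z$)
$d{\left(B,q \right)} = 8 + B$ ($d{\left(B,q \right)} = \left(-16 + 4 \cdot 6\right) + B = \left(-16 + 24\right) + B = 8 + B$)
$\left(-155 + d{\left(-5,-9 \right)}\right) v{\left(-12,-3 \right)} = \left(-155 + \left(8 - 5\right)\right) \sqrt{\left(-12\right)^{2} + \left(-3\right)^{2}} = \left(-155 + 3\right) \sqrt{144 + 9} = - 152 \sqrt{153} = - 152 \cdot 3 \sqrt{17} = - 456 \sqrt{17}$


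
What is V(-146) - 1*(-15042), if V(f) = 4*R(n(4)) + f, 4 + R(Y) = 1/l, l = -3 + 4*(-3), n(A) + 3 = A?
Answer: 223196/15 ≈ 14880.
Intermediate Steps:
n(A) = -3 + A
l = -15 (l = -3 - 12 = -15)
R(Y) = -61/15 (R(Y) = -4 + 1/(-15) = -4 - 1/15 = -61/15)
V(f) = -244/15 + f (V(f) = 4*(-61/15) + f = -244/15 + f)
V(-146) - 1*(-15042) = (-244/15 - 146) - 1*(-15042) = -2434/15 + 15042 = 223196/15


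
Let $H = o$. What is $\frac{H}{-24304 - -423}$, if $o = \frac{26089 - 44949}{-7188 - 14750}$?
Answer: $- \frac{9430}{261950689} \approx -3.5999 \cdot 10^{-5}$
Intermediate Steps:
$o = \frac{9430}{10969}$ ($o = - \frac{18860}{-21938} = \left(-18860\right) \left(- \frac{1}{21938}\right) = \frac{9430}{10969} \approx 0.8597$)
$H = \frac{9430}{10969} \approx 0.8597$
$\frac{H}{-24304 - -423} = \frac{9430}{10969 \left(-24304 - -423\right)} = \frac{9430}{10969 \left(-24304 + 423\right)} = \frac{9430}{10969 \left(-23881\right)} = \frac{9430}{10969} \left(- \frac{1}{23881}\right) = - \frac{9430}{261950689}$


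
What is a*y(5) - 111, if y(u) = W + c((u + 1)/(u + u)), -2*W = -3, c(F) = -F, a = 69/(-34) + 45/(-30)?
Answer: -1941/17 ≈ -114.18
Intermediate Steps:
a = -60/17 (a = 69*(-1/34) + 45*(-1/30) = -69/34 - 3/2 = -60/17 ≈ -3.5294)
W = 3/2 (W = -½*(-3) = 3/2 ≈ 1.5000)
y(u) = 3/2 - (1 + u)/(2*u) (y(u) = 3/2 - (u + 1)/(u + u) = 3/2 - (1 + u)/(2*u))
a*y(5) - 111 = -60*(-½ + 5)/(17*5) - 111 = -12*9/(17*2) - 111 = -60/17*9/10 - 111 = -54/17 - 111 = -1941/17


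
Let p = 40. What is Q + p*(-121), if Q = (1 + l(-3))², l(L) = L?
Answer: -4836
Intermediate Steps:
Q = 4 (Q = (1 - 3)² = (-2)² = 4)
Q + p*(-121) = 4 + 40*(-121) = 4 - 4840 = -4836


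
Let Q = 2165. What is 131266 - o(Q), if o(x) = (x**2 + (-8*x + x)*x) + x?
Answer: 28252451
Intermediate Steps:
o(x) = x - 6*x**2 (o(x) = (x**2 + (-7*x)*x) + x = (x**2 - 7*x**2) + x = -6*x**2 + x = x - 6*x**2)
131266 - o(Q) = 131266 - 2165*(1 - 6*2165) = 131266 - 2165*(1 - 12990) = 131266 - 2165*(-12989) = 131266 - 1*(-28121185) = 131266 + 28121185 = 28252451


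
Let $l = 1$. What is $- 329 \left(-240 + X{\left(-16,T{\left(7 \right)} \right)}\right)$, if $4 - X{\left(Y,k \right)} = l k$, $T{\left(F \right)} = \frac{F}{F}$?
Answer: $77973$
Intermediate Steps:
$T{\left(F \right)} = 1$
$X{\left(Y,k \right)} = 4 - k$ ($X{\left(Y,k \right)} = 4 - 1 k = 4 - k$)
$- 329 \left(-240 + X{\left(-16,T{\left(7 \right)} \right)}\right) = - 329 \left(-240 + \left(4 - 1\right)\right) = - 329 \left(-240 + 3\right) = \left(-329\right) \left(-237\right) = 77973$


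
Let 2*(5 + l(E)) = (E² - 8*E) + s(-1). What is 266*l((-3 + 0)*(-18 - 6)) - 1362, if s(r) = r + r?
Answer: 609906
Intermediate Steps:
s(r) = 2*r
l(E) = -6 + E²/2 - 4*E (l(E) = -5 + ((E² - 8*E) + 2*(-1))/2 = -5 + ((E² - 8*E) - 2)/2 = -5 + (-2 + E² - 8*E)/2 = -5 + (-1 + E²/2 - 4*E) = -6 + E²/2 - 4*E)
266*l((-3 + 0)*(-18 - 6)) - 1362 = 266*(-6 + ((-3 + 0)*(-18 - 6))²/2 - 4*(-3 + 0)*(-18 - 6)) - 1362 = 266*(-6 + (-3*(-24))²/2 - (-12)*(-24)) - 1362 = 266*(-6 + (½)*72² - 4*72) - 1362 = 266*(-6 + (½)*5184 - 288) - 1362 = 266*(-6 + 2592 - 288) - 1362 = 266*2298 - 1362 = 611268 - 1362 = 609906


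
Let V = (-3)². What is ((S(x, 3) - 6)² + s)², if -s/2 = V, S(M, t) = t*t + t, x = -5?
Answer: 324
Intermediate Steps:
V = 9
S(M, t) = t + t² (S(M, t) = t² + t = t + t²)
s = -18 (s = -2*9 = -18)
((S(x, 3) - 6)² + s)² = ((3*(1 + 3) - 6)² - 18)² = ((3*4 - 6)² - 18)² = ((12 - 6)² - 18)² = (6² - 18)² = (36 - 18)² = 18² = 324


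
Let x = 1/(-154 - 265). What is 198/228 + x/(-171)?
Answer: 124445/143298 ≈ 0.86843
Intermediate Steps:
x = -1/419 (x = 1/(-419) = -1/419 ≈ -0.0023866)
198/228 + x/(-171) = 198/228 - 1/419/(-171) = 198*(1/228) - 1/419*(-1/171) = 33/38 + 1/71649 = 124445/143298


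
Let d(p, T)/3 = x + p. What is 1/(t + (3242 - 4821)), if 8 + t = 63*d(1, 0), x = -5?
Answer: -1/2343 ≈ -0.00042680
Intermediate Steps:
d(p, T) = -15 + 3*p (d(p, T) = 3*(-5 + p) = -15 + 3*p)
t = -764 (t = -8 + 63*(-15 + 3*1) = -8 + 63*(-15 + 3) = -8 + 63*(-12) = -8 - 756 = -764)
1/(t + (3242 - 4821)) = 1/(-764 + (3242 - 4821)) = 1/(-764 - 1579) = 1/(-2343) = -1/2343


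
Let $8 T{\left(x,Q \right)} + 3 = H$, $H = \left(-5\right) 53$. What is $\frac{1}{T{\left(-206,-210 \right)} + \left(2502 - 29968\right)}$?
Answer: $- \frac{2}{54999} \approx -3.6364 \cdot 10^{-5}$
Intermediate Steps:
$H = -265$
$T{\left(x,Q \right)} = - \frac{67}{2}$ ($T{\left(x,Q \right)} = - \frac{3}{8} + \frac{1}{8} \left(-265\right) = - \frac{3}{8} - \frac{265}{8} = - \frac{67}{2}$)
$\frac{1}{T{\left(-206,-210 \right)} + \left(2502 - 29968\right)} = \frac{1}{- \frac{67}{2} + \left(2502 - 29968\right)} = \frac{1}{- \frac{67}{2} - 27466} = \frac{1}{- \frac{54999}{2}} = - \frac{2}{54999}$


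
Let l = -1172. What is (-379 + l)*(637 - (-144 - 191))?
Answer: -1507572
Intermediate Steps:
(-379 + l)*(637 - (-144 - 191)) = (-379 - 1172)*(637 - (-144 - 191)) = -1551*(637 - 1*(-335)) = -1551*(637 + 335) = -1551*972 = -1507572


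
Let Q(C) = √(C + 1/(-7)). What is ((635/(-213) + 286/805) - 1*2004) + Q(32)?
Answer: -344066117/171465 + √1561/7 ≈ -2001.0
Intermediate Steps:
Q(C) = √(-⅐ + C) (Q(C) = √(C - ⅐) = √(-⅐ + C))
((635/(-213) + 286/805) - 1*2004) + Q(32) = ((635/(-213) + 286/805) - 1*2004) + √(-7 + 49*32)/7 = ((635*(-1/213) + 286*(1/805)) - 2004) + √(-7 + 1568)/7 = ((-635/213 + 286/805) - 2004) + √1561/7 = (-450257/171465 - 2004) + √1561/7 = -344066117/171465 + √1561/7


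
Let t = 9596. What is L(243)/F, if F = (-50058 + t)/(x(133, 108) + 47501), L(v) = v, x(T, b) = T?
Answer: -5787531/20231 ≈ -286.07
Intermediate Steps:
F = -20231/23817 (F = (-50058 + 9596)/(133 + 47501) = -40462/47634 = -40462*1/47634 = -20231/23817 ≈ -0.84943)
L(243)/F = 243/(-20231/23817) = 243*(-23817/20231) = -5787531/20231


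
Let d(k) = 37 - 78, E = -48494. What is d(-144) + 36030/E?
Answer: -1012142/24247 ≈ -41.743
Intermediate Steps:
d(k) = -41
d(-144) + 36030/E = -41 + 36030/(-48494) = -41 + 36030*(-1/48494) = -41 - 18015/24247 = -1012142/24247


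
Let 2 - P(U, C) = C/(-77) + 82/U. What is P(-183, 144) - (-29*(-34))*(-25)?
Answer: 347403998/14091 ≈ 24654.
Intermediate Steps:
P(U, C) = 2 - 82/U + C/77 (P(U, C) = 2 - (C/(-77) + 82/U) = 2 - (C*(-1/77) + 82/U) = 2 - (-C/77 + 82/U) = 2 - (82/U - C/77) = 2 + (-82/U + C/77) = 2 - 82/U + C/77)
P(-183, 144) - (-29*(-34))*(-25) = (2 - 82/(-183) + (1/77)*144) - (-29*(-34))*(-25) = (2 - 82*(-1/183) + 144/77) - 986*(-25) = (2 + 82/183 + 144/77) - 1*(-24650) = 60848/14091 + 24650 = 347403998/14091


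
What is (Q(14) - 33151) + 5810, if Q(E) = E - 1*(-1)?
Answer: -27326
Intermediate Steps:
Q(E) = 1 + E (Q(E) = E + 1 = 1 + E)
(Q(14) - 33151) + 5810 = ((1 + 14) - 33151) + 5810 = (15 - 33151) + 5810 = -33136 + 5810 = -27326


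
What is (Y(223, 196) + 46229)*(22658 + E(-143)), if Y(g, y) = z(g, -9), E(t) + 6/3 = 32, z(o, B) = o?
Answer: 1053902976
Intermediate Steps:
E(t) = 30 (E(t) = -2 + 32 = 30)
Y(g, y) = g
(Y(223, 196) + 46229)*(22658 + E(-143)) = (223 + 46229)*(22658 + 30) = 46452*22688 = 1053902976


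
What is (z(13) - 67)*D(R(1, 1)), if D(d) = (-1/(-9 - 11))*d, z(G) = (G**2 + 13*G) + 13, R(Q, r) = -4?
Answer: -284/5 ≈ -56.800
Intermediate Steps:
z(G) = 13 + G**2 + 13*G
D(d) = d/20 (D(d) = (-1/(-20))*d = (-1*(-1/20))*d = d/20)
(z(13) - 67)*D(R(1, 1)) = ((13 + 13**2 + 13*13) - 67)*((1/20)*(-4)) = ((13 + 169 + 169) - 67)*(-1/5) = (351 - 67)*(-1/5) = 284*(-1/5) = -284/5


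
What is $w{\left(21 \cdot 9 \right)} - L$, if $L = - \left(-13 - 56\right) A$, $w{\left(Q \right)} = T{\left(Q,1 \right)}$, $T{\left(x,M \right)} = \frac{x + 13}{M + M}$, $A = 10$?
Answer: $-589$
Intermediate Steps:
$T{\left(x,M \right)} = \frac{13 + x}{2 M}$
$w{\left(Q \right)} = \frac{13}{2} + \frac{Q}{2}$ ($w{\left(Q \right)} = \frac{13 + Q}{2 \cdot 1} = \frac{1}{2} \cdot 1 \left(13 + Q\right) = \frac{13}{2} + \frac{Q}{2}$)
$L = 690$ ($L = - \left(-13 - 56\right) 10 = - \left(-69\right) 10 = \left(-1\right) \left(-690\right) = 690$)
$w{\left(21 \cdot 9 \right)} - L = \left(\frac{13}{2} + \frac{21 \cdot 9}{2}\right) - 690 = \left(\frac{13}{2} + \frac{1}{2} \cdot 189\right) - 690 = \left(\frac{13}{2} + \frac{189}{2}\right) - 690 = 101 - 690 = -589$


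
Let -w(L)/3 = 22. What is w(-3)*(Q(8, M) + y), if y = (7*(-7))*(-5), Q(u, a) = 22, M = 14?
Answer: -17622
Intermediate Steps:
w(L) = -66 (w(L) = -3*22 = -66)
y = 245 (y = -49*(-5) = 245)
w(-3)*(Q(8, M) + y) = -66*(22 + 245) = -66*267 = -17622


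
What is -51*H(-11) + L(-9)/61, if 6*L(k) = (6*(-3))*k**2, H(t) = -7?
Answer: 21534/61 ≈ 353.02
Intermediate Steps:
L(k) = -3*k**2 (L(k) = ((6*(-3))*k**2)/6 = (-18*k**2)/6 = -3*k**2)
-51*H(-11) + L(-9)/61 = -51*(-7) - 3*(-9)**2/61 = 357 - 3*81*(1/61) = 357 - 243*1/61 = 357 - 243/61 = 21534/61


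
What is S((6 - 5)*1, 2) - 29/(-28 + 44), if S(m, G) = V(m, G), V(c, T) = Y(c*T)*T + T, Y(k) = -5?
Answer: -157/16 ≈ -9.8125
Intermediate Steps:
V(c, T) = -4*T (V(c, T) = -5*T + T = -4*T)
S(m, G) = -4*G
S((6 - 5)*1, 2) - 29/(-28 + 44) = -4*2 - 29/(-28 + 44) = -8 - 29/16 = -157/16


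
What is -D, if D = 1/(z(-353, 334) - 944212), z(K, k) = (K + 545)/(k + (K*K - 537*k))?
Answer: 54415/51379296172 ≈ 1.0591e-6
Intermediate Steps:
z(K, k) = (545 + K)/(K² - 536*k) (z(K, k) = (545 + K)/(k + (K² - 537*k)) = (545 + K)/(K² - 536*k))
D = -54415/51379296172 (D = 1/((545 - 353)/((-353)² - 536*334) - 944212) = 1/(192/(124609 - 179024) - 944212) = 1/(192/(-54415) - 944212) = 1/(-1/54415*192 - 944212) = 1/(-192/54415 - 944212) = 1/(-51379296172/54415) = -54415/51379296172 ≈ -1.0591e-6)
-D = -1*(-54415/51379296172) = 54415/51379296172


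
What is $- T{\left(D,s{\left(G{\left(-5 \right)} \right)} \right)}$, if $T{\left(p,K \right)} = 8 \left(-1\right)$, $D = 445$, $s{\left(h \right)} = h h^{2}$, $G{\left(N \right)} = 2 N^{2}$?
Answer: $8$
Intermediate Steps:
$s{\left(h \right)} = h^{3}$
$T{\left(p,K \right)} = -8$
$- T{\left(D,s{\left(G{\left(-5 \right)} \right)} \right)} = \left(-1\right) \left(-8\right) = 8$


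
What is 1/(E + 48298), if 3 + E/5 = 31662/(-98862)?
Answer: 16477/795532606 ≈ 2.0712e-5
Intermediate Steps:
E = -273540/16477 (E = -15 + 5*(31662/(-98862)) = -15 + 5*(31662*(-1/98862)) = -15 + 5*(-5277/16477) = -15 - 26385/16477 = -273540/16477 ≈ -16.601)
1/(E + 48298) = 1/(-273540/16477 + 48298) = 1/(795532606/16477) = 16477/795532606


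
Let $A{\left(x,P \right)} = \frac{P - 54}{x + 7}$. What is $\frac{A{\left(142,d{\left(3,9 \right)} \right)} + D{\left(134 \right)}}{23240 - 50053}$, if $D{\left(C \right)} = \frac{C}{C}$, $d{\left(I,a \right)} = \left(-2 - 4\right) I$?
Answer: $- \frac{77}{3995137} \approx -1.9273 \cdot 10^{-5}$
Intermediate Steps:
$d{\left(I,a \right)} = - 6 I$
$D{\left(C \right)} = 1$
$A{\left(x,P \right)} = \frac{-54 + P}{7 + x}$
$\frac{A{\left(142,d{\left(3,9 \right)} \right)} + D{\left(134 \right)}}{23240 - 50053} = \frac{\frac{-54 - 18}{7 + 142} + 1}{23240 - 50053} = \frac{\frac{-54 - 18}{149} + 1}{-26813} = \left(\frac{1}{149} \left(-72\right) + 1\right) \left(- \frac{1}{26813}\right) = \left(- \frac{72}{149} + 1\right) \left(- \frac{1}{26813}\right) = \frac{77}{149} \left(- \frac{1}{26813}\right) = - \frac{77}{3995137}$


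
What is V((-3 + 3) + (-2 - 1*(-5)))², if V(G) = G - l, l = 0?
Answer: 9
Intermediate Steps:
V(G) = G (V(G) = G - 1*0 = G + 0 = G)
V((-3 + 3) + (-2 - 1*(-5)))² = ((-3 + 3) + (-2 - 1*(-5)))² = (0 + (-2 + 5))² = (0 + 3)² = 3² = 9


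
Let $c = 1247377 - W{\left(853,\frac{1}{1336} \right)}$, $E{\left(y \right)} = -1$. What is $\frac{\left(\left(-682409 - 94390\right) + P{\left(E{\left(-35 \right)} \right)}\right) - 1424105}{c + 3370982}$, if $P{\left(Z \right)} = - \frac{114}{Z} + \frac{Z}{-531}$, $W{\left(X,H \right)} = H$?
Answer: $- \frac{1561275637304}{3276337767813} \approx -0.47653$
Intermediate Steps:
$P{\left(Z \right)} = - \frac{114}{Z} - \frac{Z}{531}$ ($P{\left(Z \right)} = - \frac{114}{Z} + Z \left(- \frac{1}{531}\right) = - \frac{114}{Z} - \frac{Z}{531}$)
$c = \frac{1666495671}{1336}$ ($c = 1247377 - \frac{1}{1336} = \frac{1666495671}{1336} \approx 1.2474 \cdot 10^{6}$)
$\frac{\left(\left(-682409 - 94390\right) + P{\left(E{\left(-35 \right)} \right)}\right) - 1424105}{c + 3370982} = \frac{\left(\left(-682409 - 94390\right) - \left(- \frac{1}{531} + \frac{114}{-1}\right)\right) - 1424105}{\frac{1666495671}{1336} + 3370982} = \frac{\left(-776799 + \left(\left(-114\right) \left(-1\right) + \frac{1}{531}\right)\right) - 1424105}{\frac{6170127623}{1336}} = \left(\left(-776799 + \left(114 + \frac{1}{531}\right)\right) - 1424105\right) \frac{1336}{6170127623} = \left(\left(-776799 + \frac{60535}{531}\right) - 1424105\right) \frac{1336}{6170127623} = \left(- \frac{412419734}{531} - 1424105\right) \frac{1336}{6170127623} = \left(- \frac{1168619489}{531}\right) \frac{1336}{6170127623} = - \frac{1561275637304}{3276337767813}$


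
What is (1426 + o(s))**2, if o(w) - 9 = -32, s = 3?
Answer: 1968409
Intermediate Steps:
o(w) = -23 (o(w) = 9 - 32 = -23)
(1426 + o(s))**2 = (1426 - 23)**2 = 1403**2 = 1968409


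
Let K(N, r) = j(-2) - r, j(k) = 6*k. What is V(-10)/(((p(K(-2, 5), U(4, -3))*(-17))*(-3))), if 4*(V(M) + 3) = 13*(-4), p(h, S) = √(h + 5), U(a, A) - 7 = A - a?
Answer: 8*I*√3/153 ≈ 0.090565*I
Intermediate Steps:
U(a, A) = 7 + A - a (U(a, A) = 7 + (A - a) = 7 + A - a)
K(N, r) = -12 - r (K(N, r) = 6*(-2) - r = -12 - r)
p(h, S) = √(5 + h)
V(M) = -16 (V(M) = -3 + (13*(-4))/4 = -3 + (¼)*(-52) = -3 - 13 = -16)
V(-10)/(((p(K(-2, 5), U(4, -3))*(-17))*(-3))) = -16*1/(51*√(5 + (-12 - 1*5))) = -16*1/(51*√(5 + (-12 - 5))) = -16*1/(51*√(5 - 17)) = -16*(-I*√3/306) = -(-8)*I*√3/153 = 8*I*√3/153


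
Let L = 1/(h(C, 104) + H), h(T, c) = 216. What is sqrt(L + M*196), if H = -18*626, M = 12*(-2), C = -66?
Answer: I*sqrt(15960502963)/1842 ≈ 68.586*I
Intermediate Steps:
M = -24
H = -11268
L = -1/11052 (L = 1/(216 - 11268) = 1/(-11052) = -1/11052 ≈ -9.0481e-5)
sqrt(L + M*196) = sqrt(-1/11052 - 24*196) = sqrt(-1/11052 - 4704) = sqrt(-51988609/11052) = I*sqrt(15960502963)/1842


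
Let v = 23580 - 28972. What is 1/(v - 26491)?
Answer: -1/31883 ≈ -3.1365e-5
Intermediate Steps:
v = -5392
1/(v - 26491) = 1/(-5392 - 26491) = 1/(-31883) = -1/31883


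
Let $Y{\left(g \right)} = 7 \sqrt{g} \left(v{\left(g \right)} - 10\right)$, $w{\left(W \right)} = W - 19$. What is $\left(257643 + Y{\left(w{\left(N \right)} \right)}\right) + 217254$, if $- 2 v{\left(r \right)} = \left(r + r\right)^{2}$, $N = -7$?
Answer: $474897 - 9534 i \sqrt{26} \approx 4.749 \cdot 10^{5} - 48614.0 i$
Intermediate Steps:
$v{\left(r \right)} = - 2 r^{2}$ ($v{\left(r \right)} = - \frac{\left(r + r\right)^{2}}{2} = - \frac{\left(2 r\right)^{2}}{2} = - \frac{4 r^{2}}{2} = - 2 r^{2}$)
$w{\left(W \right)} = -19 + W$
$Y{\left(g \right)} = 7 \sqrt{g} \left(-10 - 2 g^{2}\right)$ ($Y{\left(g \right)} = 7 \sqrt{g} \left(- 2 g^{2} - 10\right) = 7 \sqrt{g} \left(-10 - 2 g^{2}\right)$)
$\left(257643 + Y{\left(w{\left(N \right)} \right)}\right) + 217254 = \left(257643 + 14 \sqrt{-19 - 7} \left(-5 - \left(-19 - 7\right)^{2}\right)\right) + 217254 = \left(257643 + 14 \sqrt{-26} \left(-5 - \left(-26\right)^{2}\right)\right) + 217254 = \left(257643 + 14 i \sqrt{26} \left(-5 - 676\right)\right) + 217254 = \left(257643 + 14 i \sqrt{26} \left(-681\right)\right) + 217254 = \left(257643 - 9534 i \sqrt{26}\right) + 217254 = 474897 - 9534 i \sqrt{26}$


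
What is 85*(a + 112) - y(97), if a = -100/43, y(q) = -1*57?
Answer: 403311/43 ≈ 9379.3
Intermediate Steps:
y(q) = -57
a = -100/43 (a = -100*1/43 = -100/43 ≈ -2.3256)
85*(a + 112) - y(97) = 85*(-100/43 + 112) - 1*(-57) = 85*(4716/43) + 57 = 400860/43 + 57 = 403311/43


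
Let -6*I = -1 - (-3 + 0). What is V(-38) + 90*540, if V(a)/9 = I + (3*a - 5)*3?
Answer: 45384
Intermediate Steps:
I = -⅓ (I = -(-1 - (-3 + 0))/6 = -(-1 - 1*(-3))/6 = -(-1 + 3)/6 = -⅙*2 = -⅓ ≈ -0.33333)
V(a) = -138 + 81*a (V(a) = 9*(-⅓ + (3*a - 5)*3) = 9*(-⅓ + (-5 + 3*a)*3) = 9*(-⅓ + (-15 + 9*a)) = 9*(-46/3 + 9*a) = -138 + 81*a)
V(-38) + 90*540 = (-138 + 81*(-38)) + 90*540 = (-138 - 3078) + 48600 = -3216 + 48600 = 45384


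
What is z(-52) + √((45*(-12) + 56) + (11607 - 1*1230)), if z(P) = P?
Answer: -52 + √9893 ≈ 47.464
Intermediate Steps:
z(-52) + √((45*(-12) + 56) + (11607 - 1*1230)) = -52 + √((45*(-12) + 56) + (11607 - 1*1230)) = -52 + √((-540 + 56) + (11607 - 1230)) = -52 + √(-484 + 10377) = -52 + √9893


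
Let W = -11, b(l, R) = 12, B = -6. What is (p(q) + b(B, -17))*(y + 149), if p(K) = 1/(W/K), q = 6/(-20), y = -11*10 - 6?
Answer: 3969/10 ≈ 396.90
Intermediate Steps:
y = -116 (y = -110 - 6 = -116)
q = -3/10 (q = 6*(-1/20) = -3/10 ≈ -0.30000)
p(K) = -K/11 (p(K) = 1/(-11/K) = -K/11)
(p(q) + b(B, -17))*(y + 149) = (-1/11*(-3/10) + 12)*(-116 + 149) = (3/110 + 12)*33 = (1323/110)*33 = 3969/10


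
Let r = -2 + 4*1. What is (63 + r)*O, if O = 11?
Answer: 715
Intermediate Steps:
r = 2 (r = -2 + 4 = 2)
(63 + r)*O = (63 + 2)*11 = 65*11 = 715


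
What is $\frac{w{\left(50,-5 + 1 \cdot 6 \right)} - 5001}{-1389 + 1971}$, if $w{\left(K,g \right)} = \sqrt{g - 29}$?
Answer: $- \frac{1667}{194} + \frac{i \sqrt{7}}{291} \approx -8.5928 + 0.0090919 i$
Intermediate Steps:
$w{\left(K,g \right)} = \sqrt{-29 + g}$
$\frac{w{\left(50,-5 + 1 \cdot 6 \right)} - 5001}{-1389 + 1971} = \frac{\sqrt{-29 + \left(-5 + 1 \cdot 6\right)} - 5001}{-1389 + 1971} = \frac{\sqrt{-29 + \left(-5 + 6\right)} - 5001}{582} = \left(\sqrt{-29 + 1} - 5001\right) \frac{1}{582} = \left(\sqrt{-28} - 5001\right) \frac{1}{582} = \left(2 i \sqrt{7} - 5001\right) \frac{1}{582} = \left(-5001 + 2 i \sqrt{7}\right) \frac{1}{582} = - \frac{1667}{194} + \frac{i \sqrt{7}}{291}$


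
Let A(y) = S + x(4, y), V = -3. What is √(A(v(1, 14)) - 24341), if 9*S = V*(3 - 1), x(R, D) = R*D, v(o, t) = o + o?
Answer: I*√219003/3 ≈ 155.99*I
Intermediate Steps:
v(o, t) = 2*o
x(R, D) = D*R
S = -⅔ (S = (-3*(3 - 1))/9 = (-3*2)/9 = (⅑)*(-6) = -⅔ ≈ -0.66667)
A(y) = -⅔ + 4*y (A(y) = -⅔ + y*4 = -⅔ + 4*y)
√(A(v(1, 14)) - 24341) = √((-⅔ + 4*(2*1)) - 24341) = √((-⅔ + 4*2) - 24341) = √((-⅔ + 8) - 24341) = √(22/3 - 24341) = √(-73001/3) = I*√219003/3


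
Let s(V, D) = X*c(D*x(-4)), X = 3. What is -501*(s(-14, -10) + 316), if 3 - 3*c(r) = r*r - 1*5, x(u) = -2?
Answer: 38076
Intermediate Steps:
c(r) = 8/3 - r²/3 (c(r) = 1 - (r*r - 1*5)/3 = 1 - (r² - 5)/3 = 1 - (-5 + r²)/3 = 1 + (5/3 - r²/3) = 8/3 - r²/3)
s(V, D) = 8 - 4*D² (s(V, D) = 3*(8/3 - 4*D²/3) = 8 - 4*D²)
-501*(s(-14, -10) + 316) = -501*((8 - 4*(-10)²) + 316) = -501*((8 - 4*100) + 316) = -501*((8 - 400) + 316) = -501*(-392 + 316) = -501*(-76) = 38076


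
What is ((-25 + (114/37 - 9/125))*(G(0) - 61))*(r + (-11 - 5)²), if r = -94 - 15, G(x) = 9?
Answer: 777455952/4625 ≈ 1.6810e+5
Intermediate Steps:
r = -109
((-25 + (114/37 - 9/125))*(G(0) - 61))*(r + (-11 - 5)²) = ((-25 + (114/37 - 9/125))*(9 - 61))*(-109 + (-11 - 5)²) = ((-25 + (114*(1/37) - 9*1/125))*(-52))*(-109 + (-16)²) = ((-25 + (114/37 - 9/125))*(-52))*(-109 + 256) = ((-25 + 13917/4625)*(-52))*147 = -101708/4625*(-52)*147 = (5288816/4625)*147 = 777455952/4625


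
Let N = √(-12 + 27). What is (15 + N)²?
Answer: (15 + √15)² ≈ 356.19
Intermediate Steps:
N = √15 ≈ 3.8730
(15 + N)² = (15 + √15)²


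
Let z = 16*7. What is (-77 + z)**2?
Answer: 1225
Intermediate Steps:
z = 112
(-77 + z)**2 = (-77 + 112)**2 = 35**2 = 1225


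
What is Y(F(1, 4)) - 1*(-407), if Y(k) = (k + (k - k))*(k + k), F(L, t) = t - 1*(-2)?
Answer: 479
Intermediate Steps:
F(L, t) = 2 + t (F(L, t) = t + 2 = 2 + t)
Y(k) = 2*k**2 (Y(k) = (k + 0)*(2*k) = k*(2*k) = 2*k**2)
Y(F(1, 4)) - 1*(-407) = 2*(2 + 4)**2 - 1*(-407) = 2*6**2 + 407 = 2*36 + 407 = 72 + 407 = 479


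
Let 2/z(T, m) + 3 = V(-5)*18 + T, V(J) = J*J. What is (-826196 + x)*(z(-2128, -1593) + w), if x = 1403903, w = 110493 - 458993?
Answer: -338437226404914/1681 ≈ -2.0133e+11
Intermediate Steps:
V(J) = J²
w = -348500
z(T, m) = 2/(447 + T) (z(T, m) = 2/(-3 + ((-5)²*18 + T)) = 2/(-3 + (25*18 + T)) = 2/(-3 + (450 + T)) = 2/(447 + T))
(-826196 + x)*(z(-2128, -1593) + w) = (-826196 + 1403903)*(2/(447 - 2128) - 348500) = 577707*(2/(-1681) - 348500) = 577707*(2*(-1/1681) - 348500) = 577707*(-2/1681 - 348500) = 577707*(-585828502/1681) = -338437226404914/1681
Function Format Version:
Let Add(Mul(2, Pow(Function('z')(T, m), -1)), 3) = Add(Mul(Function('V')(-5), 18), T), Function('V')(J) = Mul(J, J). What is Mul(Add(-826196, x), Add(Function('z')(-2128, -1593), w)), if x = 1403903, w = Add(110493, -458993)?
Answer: Rational(-338437226404914, 1681) ≈ -2.0133e+11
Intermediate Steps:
Function('V')(J) = Pow(J, 2)
w = -348500
Function('z')(T, m) = Mul(2, Pow(Add(447, T), -1)) (Function('z')(T, m) = Mul(2, Pow(Add(-3, Add(Mul(Pow(-5, 2), 18), T)), -1)) = Mul(2, Pow(Add(-3, Add(Mul(25, 18), T)), -1)) = Mul(2, Pow(Add(-3, Add(450, T)), -1)) = Mul(2, Pow(Add(447, T), -1)))
Mul(Add(-826196, x), Add(Function('z')(-2128, -1593), w)) = Mul(Add(-826196, 1403903), Add(Mul(2, Pow(Add(447, -2128), -1)), -348500)) = Mul(577707, Add(Mul(2, Pow(-1681, -1)), -348500)) = Mul(577707, Add(Mul(2, Rational(-1, 1681)), -348500)) = Mul(577707, Add(Rational(-2, 1681), -348500)) = Mul(577707, Rational(-585828502, 1681)) = Rational(-338437226404914, 1681)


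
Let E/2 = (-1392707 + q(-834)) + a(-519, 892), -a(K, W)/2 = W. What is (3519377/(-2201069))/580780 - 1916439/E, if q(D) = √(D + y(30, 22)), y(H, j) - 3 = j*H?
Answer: 854071626479637040993793/1242930214208486603171320 + 5749317*I*√19/3889210298504 ≈ 0.68714 + 6.4436e-6*I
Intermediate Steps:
y(H, j) = 3 + H*j (y(H, j) = 3 + j*H = 3 + H*j)
a(K, W) = -2*W
q(D) = √(663 + D) (q(D) = √(D + (3 + 30*22)) = √(D + (3 + 660)) = √(D + 663) = √(663 + D))
E = -2788982 + 6*I*√19 (E = 2*((-1392707 + √(663 - 834)) - 2*892) = 2*((-1392707 + √(-171)) - 1784) = 2*((-1392707 + 3*I*√19) - 1784) = 2*(-1394491 + 3*I*√19) = -2788982 + 6*I*√19 ≈ -2.789e+6 + 26.153*I)
(3519377/(-2201069))/580780 - 1916439/E = (3519377/(-2201069))/580780 - 1916439/(-2788982 + 6*I*√19) = (3519377*(-1/2201069))*(1/580780) - 1916439/(-2788982 + 6*I*√19) = -3519377/2201069*1/580780 - 1916439/(-2788982 + 6*I*√19) = -3519377/1278336853820 - 1916439/(-2788982 + 6*I*√19)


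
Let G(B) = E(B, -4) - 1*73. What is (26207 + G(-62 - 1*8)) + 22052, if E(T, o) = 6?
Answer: 48192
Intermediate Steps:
G(B) = -67 (G(B) = 6 - 1*73 = 6 - 73 = -67)
(26207 + G(-62 - 1*8)) + 22052 = (26207 - 67) + 22052 = 26140 + 22052 = 48192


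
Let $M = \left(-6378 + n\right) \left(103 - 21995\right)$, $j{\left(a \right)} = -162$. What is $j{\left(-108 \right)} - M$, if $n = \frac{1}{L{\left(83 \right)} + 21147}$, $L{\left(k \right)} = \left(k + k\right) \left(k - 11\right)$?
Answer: $- \frac{4621525238570}{33099} \approx -1.3963 \cdot 10^{8}$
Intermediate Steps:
$L{\left(k \right)} = 2 k \left(-11 + k\right)$
$n = \frac{1}{33099}$ ($n = \frac{1}{2 \cdot 83 \left(-11 + 83\right) + 21147} = \frac{1}{2 \cdot 83 \cdot 72 + 21147} = \frac{1}{11952 + 21147} = \frac{1}{33099} \approx 3.0212 \cdot 10^{-5}$)
$M = \frac{4621519876532}{33099}$ ($M = \left(-6378 + \frac{1}{33099}\right) \left(103 - 21995\right) = \left(- \frac{211105421}{33099}\right) \left(-21892\right) = \frac{4621519876532}{33099} \approx 1.3963 \cdot 10^{8}$)
$j{\left(-108 \right)} - M = -162 - \frac{4621519876532}{33099} = - \frac{4621525238570}{33099}$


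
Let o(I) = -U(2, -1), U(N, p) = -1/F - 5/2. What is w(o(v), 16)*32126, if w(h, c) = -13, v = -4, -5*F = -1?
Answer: -417638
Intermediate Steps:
F = 1/5 (F = -1/5*(-1) = 1/5 ≈ 0.20000)
U(N, p) = -15/2 (U(N, p) = -1/1/5 - 5/2 = -1*5 - 5*1/2 = -5 - 5/2 = -15/2)
o(I) = 15/2 (o(I) = -1*(-15/2) = 15/2)
w(o(v), 16)*32126 = -13*32126 = -417638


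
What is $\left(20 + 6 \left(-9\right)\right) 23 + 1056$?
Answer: $274$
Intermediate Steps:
$\left(20 + 6 \left(-9\right)\right) 23 + 1056 = \left(20 - 54\right) 23 + 1056 = \left(-34\right) 23 + 1056 = -782 + 1056 = 274$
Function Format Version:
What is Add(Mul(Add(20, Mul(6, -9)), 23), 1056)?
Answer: 274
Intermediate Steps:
Add(Mul(Add(20, Mul(6, -9)), 23), 1056) = Add(Mul(Add(20, -54), 23), 1056) = Add(Mul(-34, 23), 1056) = Add(-782, 1056) = 274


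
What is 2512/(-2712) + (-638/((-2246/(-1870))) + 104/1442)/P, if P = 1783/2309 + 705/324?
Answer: -36541227686061970/201793797069123 ≈ -181.08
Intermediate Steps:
P = 735179/249372 (P = 1783*(1/2309) + 705*(1/324) = 1783/2309 + 235/108 = 735179/249372 ≈ 2.9481)
2512/(-2712) + (-638/((-2246/(-1870))) + 104/1442)/P = 2512/(-2712) + (-638/((-2246/(-1870))) + 104/1442)/(735179/249372) = 2512*(-1/2712) + (-638/((-2246*(-1/1870))) + 104*(1/1442))*(249372/735179) = -314/339 + (-638/1123/935 + 52/721)*(249372/735179) = -314/339 + (-638*935/1123 + 52/721)*(249372/735179) = -314/339 + (-596530/1123 + 52/721)*(249372/735179) = -314/339 - 430039734/809683*249372/735179 = -314/339 - 107239868547048/595261938257 = -36541227686061970/201793797069123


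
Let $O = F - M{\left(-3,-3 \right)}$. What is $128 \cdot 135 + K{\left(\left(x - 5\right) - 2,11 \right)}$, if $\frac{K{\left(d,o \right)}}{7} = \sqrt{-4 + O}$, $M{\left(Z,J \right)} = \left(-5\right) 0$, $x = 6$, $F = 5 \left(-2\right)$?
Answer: $17280 + 7 i \sqrt{14} \approx 17280.0 + 26.192 i$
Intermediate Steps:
$F = -10$
$M{\left(Z,J \right)} = 0$
$O = -10$ ($O = -10 - 0 = -10 + 0 = -10$)
$K{\left(d,o \right)} = 7 i \sqrt{14}$ ($K{\left(d,o \right)} = 7 \sqrt{-4 - 10} = 7 \sqrt{-14} = 7 i \sqrt{14}$)
$128 \cdot 135 + K{\left(\left(x - 5\right) - 2,11 \right)} = 128 \cdot 135 + 7 i \sqrt{14} = 17280 + 7 i \sqrt{14}$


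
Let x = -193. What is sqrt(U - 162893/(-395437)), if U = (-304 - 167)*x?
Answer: 2*sqrt(3553651197816062)/395437 ≈ 301.50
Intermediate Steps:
U = 90903 (U = (-304 - 167)*(-193) = -471*(-193) = 90903)
sqrt(U - 162893/(-395437)) = sqrt(90903 - 162893/(-395437)) = sqrt(90903 - 162893*(-1/395437)) = sqrt(90903 + 162893/395437) = sqrt(35946572504/395437) = 2*sqrt(3553651197816062)/395437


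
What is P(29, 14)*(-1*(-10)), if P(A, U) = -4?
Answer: -40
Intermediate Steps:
P(29, 14)*(-1*(-10)) = -(-4)*(-10) = -4*10 = -40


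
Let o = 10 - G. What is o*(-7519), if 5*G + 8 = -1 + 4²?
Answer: -323317/5 ≈ -64663.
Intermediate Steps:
G = 7/5 (G = -8/5 + (-1 + 4²)/5 = -8/5 + (-1 + 16)/5 = -8/5 + (⅕)*15 = -8/5 + 3 = 7/5 ≈ 1.4000)
o = 43/5 (o = 10 - 1*7/5 = 10 - 7/5 = 43/5 ≈ 8.6000)
o*(-7519) = (43/5)*(-7519) = -323317/5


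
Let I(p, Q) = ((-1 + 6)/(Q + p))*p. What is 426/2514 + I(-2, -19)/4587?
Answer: 6843407/40361013 ≈ 0.16955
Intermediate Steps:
I(p, Q) = 5*p/(Q + p) (I(p, Q) = (5/(Q + p))*p = 5*p/(Q + p))
426/2514 + I(-2, -19)/4587 = 426/2514 + (5*(-2)/(-19 - 2))/4587 = 426*(1/2514) + (5*(-2)/(-21))*(1/4587) = 71/419 + (5*(-2)*(-1/21))*(1/4587) = 71/419 + (10/21)*(1/4587) = 71/419 + 10/96327 = 6843407/40361013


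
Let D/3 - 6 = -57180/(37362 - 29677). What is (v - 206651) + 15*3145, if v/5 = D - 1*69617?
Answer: -780154467/1537 ≈ -5.0758e+5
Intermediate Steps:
D = -6642/1537 (D = 18 + 3*(-57180/(37362 - 29677)) = 18 + 3*(-57180/7685) = 18 + 3*(-57180*1/7685) = 18 + 3*(-11436/1537) = 18 - 34308/1537 = -6642/1537 ≈ -4.3214)
v = -535039855/1537 (v = 5*(-6642/1537 - 1*69617) = 5*(-6642/1537 - 69617) = 5*(-107007971/1537) = -535039855/1537 ≈ -3.4811e+5)
(v - 206651) + 15*3145 = (-535039855/1537 - 206651) + 15*3145 = -852662442/1537 + 47175 = -780154467/1537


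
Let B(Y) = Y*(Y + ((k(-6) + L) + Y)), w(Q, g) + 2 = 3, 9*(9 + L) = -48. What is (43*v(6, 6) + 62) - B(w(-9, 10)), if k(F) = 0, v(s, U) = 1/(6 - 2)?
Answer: 1021/12 ≈ 85.083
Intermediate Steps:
L = -43/3 (L = -9 + (⅑)*(-48) = -9 - 16/3 = -43/3 ≈ -14.333)
v(s, U) = ¼ (v(s, U) = 1/4 = ¼)
w(Q, g) = 1 (w(Q, g) = -2 + 3 = 1)
B(Y) = Y*(-43/3 + 2*Y) (B(Y) = Y*(Y + ((0 - 43/3) + Y)) = Y*(Y + (-43/3 + Y)) = Y*(-43/3 + 2*Y))
(43*v(6, 6) + 62) - B(w(-9, 10)) = (43*(¼) + 62) - (-43 + 6*1)/3 = (43/4 + 62) - (-43 + 6)/3 = 291/4 - (-37)/3 = 291/4 - 1*(-37/3) = 291/4 + 37/3 = 1021/12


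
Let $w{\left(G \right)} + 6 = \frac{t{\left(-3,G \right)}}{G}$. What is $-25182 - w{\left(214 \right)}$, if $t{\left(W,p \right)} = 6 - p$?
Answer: $- \frac{2693728}{107} \approx -25175.0$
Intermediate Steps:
$w{\left(G \right)} = -6 + \frac{6 - G}{G}$
$-25182 - w{\left(214 \right)} = -25182 - \left(-7 + \frac{6}{214}\right) = -25182 - \left(-7 + 6 \cdot \frac{1}{214}\right) = -25182 - \left(-7 + \frac{3}{107}\right) = -25182 - - \frac{746}{107} = -25182 + \frac{746}{107} = - \frac{2693728}{107}$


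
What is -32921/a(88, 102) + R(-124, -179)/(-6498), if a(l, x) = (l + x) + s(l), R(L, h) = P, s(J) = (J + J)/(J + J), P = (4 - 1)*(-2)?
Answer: -35653252/206853 ≈ -172.36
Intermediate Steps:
P = -6 (P = 3*(-2) = -6)
s(J) = 1 (s(J) = (2*J)/((2*J)) = (2*J)*(1/(2*J)) = 1)
R(L, h) = -6
a(l, x) = 1 + l + x (a(l, x) = (l + x) + 1 = 1 + l + x)
-32921/a(88, 102) + R(-124, -179)/(-6498) = -32921/(1 + 88 + 102) - 6/(-6498) = -32921/191 - 6*(-1/6498) = -32921*1/191 + 1/1083 = -32921/191 + 1/1083 = -35653252/206853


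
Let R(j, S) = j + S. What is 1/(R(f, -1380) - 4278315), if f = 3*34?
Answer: -1/4279593 ≈ -2.3367e-7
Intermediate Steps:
f = 102
R(j, S) = S + j
1/(R(f, -1380) - 4278315) = 1/((-1380 + 102) - 4278315) = 1/(-1278 - 4278315) = 1/(-4279593) = -1/4279593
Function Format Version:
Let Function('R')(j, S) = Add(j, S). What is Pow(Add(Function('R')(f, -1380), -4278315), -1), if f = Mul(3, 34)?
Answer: Rational(-1, 4279593) ≈ -2.3367e-7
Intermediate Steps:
f = 102
Function('R')(j, S) = Add(S, j)
Pow(Add(Function('R')(f, -1380), -4278315), -1) = Pow(Add(Add(-1380, 102), -4278315), -1) = Pow(Add(-1278, -4278315), -1) = Pow(-4279593, -1) = Rational(-1, 4279593)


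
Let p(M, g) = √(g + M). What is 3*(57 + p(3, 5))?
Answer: 171 + 6*√2 ≈ 179.49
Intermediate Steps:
p(M, g) = √(M + g)
3*(57 + p(3, 5)) = 3*(57 + √(3 + 5)) = 3*(57 + √8) = 3*(57 + 2*√2) = 171 + 6*√2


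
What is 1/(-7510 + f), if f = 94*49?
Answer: -1/2904 ≈ -0.00034435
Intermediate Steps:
f = 4606
1/(-7510 + f) = 1/(-7510 + 4606) = 1/(-2904) = -1/2904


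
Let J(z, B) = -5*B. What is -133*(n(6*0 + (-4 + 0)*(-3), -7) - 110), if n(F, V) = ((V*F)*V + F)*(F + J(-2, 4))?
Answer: 653030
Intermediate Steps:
n(F, V) = (-20 + F)*(F + F*V²) (n(F, V) = ((V*F)*V + F)*(F - 5*4) = ((F*V)*V + F)*(F - 20) = (F*V² + F)*(-20 + F) = (F + F*V²)*(-20 + F) = (-20 + F)*(F + F*V²))
-133*(n(6*0 + (-4 + 0)*(-3), -7) - 110) = -133*((6*0 + (-4 + 0)*(-3))*(-20 + (6*0 + (-4 + 0)*(-3)) - 20*(-7)² + (6*0 + (-4 + 0)*(-3))*(-7)²) - 110) = -133*((0 - 4*(-3))*(-20 + (0 - 4*(-3)) - 20*49 + (0 - 4*(-3))*49) - 110) = -133*((0 + 12)*(-20 + (0 + 12) - 980 + (0 + 12)*49) - 110) = -133*(12*(-20 + 12 - 980 + 12*49) - 110) = -133*(12*(-20 + 12 - 980 + 588) - 110) = -133*(12*(-400) - 110) = -133*(-4800 - 110) = -133*(-4910) = 653030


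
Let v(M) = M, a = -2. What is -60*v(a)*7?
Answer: 840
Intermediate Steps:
-60*v(a)*7 = -60*(-2)*7 = 120*7 = 840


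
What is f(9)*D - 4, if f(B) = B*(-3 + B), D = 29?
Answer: 1562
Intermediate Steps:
f(9)*D - 4 = (9*(-3 + 9))*29 - 4 = (9*6)*29 - 4 = 54*29 - 4 = 1566 - 4 = 1562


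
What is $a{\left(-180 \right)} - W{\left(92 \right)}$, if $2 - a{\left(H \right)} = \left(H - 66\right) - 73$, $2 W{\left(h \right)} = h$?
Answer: $275$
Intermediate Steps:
$W{\left(h \right)} = \frac{h}{2}$
$a{\left(H \right)} = 141 - H$ ($a{\left(H \right)} = 2 - \left(\left(H - 66\right) - 73\right) = 2 - \left(\left(-66 + H\right) - 73\right) = 2 - \left(-139 + H\right) = 141 - H$)
$a{\left(-180 \right)} - W{\left(92 \right)} = \left(141 - -180\right) - \frac{1}{2} \cdot 92 = \left(141 + 180\right) - 46 = 321 - 46 = 275$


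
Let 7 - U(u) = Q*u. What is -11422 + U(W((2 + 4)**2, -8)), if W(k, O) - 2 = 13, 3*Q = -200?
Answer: -10415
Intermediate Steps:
Q = -200/3 (Q = (1/3)*(-200) = -200/3 ≈ -66.667)
W(k, O) = 15 (W(k, O) = 2 + 13 = 15)
U(u) = 7 + 200*u/3 (U(u) = 7 - (-200)*u/3 = 7 + 200*u/3)
-11422 + U(W((2 + 4)**2, -8)) = -11422 + (7 + (200/3)*15) = -11422 + (7 + 1000) = -11422 + 1007 = -10415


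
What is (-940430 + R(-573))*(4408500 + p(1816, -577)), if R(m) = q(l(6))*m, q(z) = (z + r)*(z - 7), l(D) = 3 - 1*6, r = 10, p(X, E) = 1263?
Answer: -3970197824160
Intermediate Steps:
l(D) = -3 (l(D) = 3 - 6 = -3)
q(z) = (-7 + z)*(10 + z) (q(z) = (z + 10)*(z - 7) = (10 + z)*(-7 + z) = (-7 + z)*(10 + z))
R(m) = -70*m (R(m) = (-70 + (-3)**2 + 3*(-3))*m = (-70 + 9 - 9)*m = -70*m)
(-940430 + R(-573))*(4408500 + p(1816, -577)) = (-940430 - 70*(-573))*(4408500 + 1263) = (-940430 + 40110)*4409763 = -900320*4409763 = -3970197824160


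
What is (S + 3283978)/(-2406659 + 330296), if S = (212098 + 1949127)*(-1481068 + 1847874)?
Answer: -264251193776/692121 ≈ -3.8180e+5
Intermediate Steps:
S = 792750297350 (S = 2161225*366806 = 792750297350)
(S + 3283978)/(-2406659 + 330296) = (792750297350 + 3283978)/(-2406659 + 330296) = 792753581328/(-2076363) = 792753581328*(-1/2076363) = -264251193776/692121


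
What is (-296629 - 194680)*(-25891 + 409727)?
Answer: -188582081324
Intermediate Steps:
(-296629 - 194680)*(-25891 + 409727) = -491309*383836 = -188582081324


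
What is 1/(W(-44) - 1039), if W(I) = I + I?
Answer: -1/1127 ≈ -0.00088731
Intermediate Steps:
W(I) = 2*I
1/(W(-44) - 1039) = 1/(2*(-44) - 1039) = 1/(-88 - 1039) = 1/(-1127) = -1/1127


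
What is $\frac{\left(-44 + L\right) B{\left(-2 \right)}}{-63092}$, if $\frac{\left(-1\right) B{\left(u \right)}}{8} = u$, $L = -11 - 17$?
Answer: $\frac{288}{15773} \approx 0.018259$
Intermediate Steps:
$L = -28$ ($L = -11 - 17 = -28$)
$B{\left(u \right)} = - 8 u$
$\frac{\left(-44 + L\right) B{\left(-2 \right)}}{-63092} = \frac{\left(-44 - 28\right) \left(\left(-8\right) \left(-2\right)\right)}{-63092} = \left(-72\right) 16 \left(- \frac{1}{63092}\right) = \left(-1152\right) \left(- \frac{1}{63092}\right) = \frac{288}{15773}$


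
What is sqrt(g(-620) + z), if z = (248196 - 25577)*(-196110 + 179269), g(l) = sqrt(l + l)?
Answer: sqrt(-3749126579 + 2*I*sqrt(310)) ≈ 0.e-4 + 61230.0*I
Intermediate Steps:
g(l) = sqrt(2)*sqrt(l) (g(l) = sqrt(2*l) = sqrt(2)*sqrt(l))
z = -3749126579 (z = 222619*(-16841) = -3749126579)
sqrt(g(-620) + z) = sqrt(sqrt(2)*sqrt(-620) - 3749126579) = sqrt(sqrt(2)*(2*I*sqrt(155)) - 3749126579) = sqrt(2*I*sqrt(310) - 3749126579) = sqrt(-3749126579 + 2*I*sqrt(310))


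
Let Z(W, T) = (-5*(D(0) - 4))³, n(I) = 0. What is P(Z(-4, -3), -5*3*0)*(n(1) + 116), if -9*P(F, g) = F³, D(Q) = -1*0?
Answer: -59392000000000/9 ≈ -6.5991e+12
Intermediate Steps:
D(Q) = 0
Z(W, T) = 8000 (Z(W, T) = (-5*(0 - 4))³ = (-5*(-4))³ = 20³ = 8000)
P(F, g) = -F³/9
P(Z(-4, -3), -5*3*0)*(n(1) + 116) = (-⅑*8000³)*(0 + 116) = -⅑*512000000000*116 = -512000000000/9*116 = -59392000000000/9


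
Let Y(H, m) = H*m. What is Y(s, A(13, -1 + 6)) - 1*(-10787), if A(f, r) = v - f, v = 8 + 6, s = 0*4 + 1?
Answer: 10788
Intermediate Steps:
s = 1 (s = 0 + 1 = 1)
v = 14
A(f, r) = 14 - f
Y(s, A(13, -1 + 6)) - 1*(-10787) = 1*(14 - 1*13) - 1*(-10787) = 1*(14 - 13) + 10787 = 1*1 + 10787 = 1 + 10787 = 10788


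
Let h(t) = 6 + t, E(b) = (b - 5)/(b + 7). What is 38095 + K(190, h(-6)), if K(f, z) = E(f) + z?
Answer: 7504900/197 ≈ 38096.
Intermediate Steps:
E(b) = (-5 + b)/(7 + b)
K(f, z) = z + (-5 + f)/(7 + f) (K(f, z) = (-5 + f)/(7 + f) + z = z + (-5 + f)/(7 + f))
38095 + K(190, h(-6)) = 38095 + (-5 + 190 + (6 - 6)*(7 + 190))/(7 + 190) = 38095 + (-5 + 190 + 0*197)/197 = 38095 + (-5 + 190 + 0)/197 = 38095 + (1/197)*185 = 38095 + 185/197 = 7504900/197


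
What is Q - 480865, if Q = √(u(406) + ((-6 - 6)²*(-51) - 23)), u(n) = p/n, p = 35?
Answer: -480865 + I*√24782298/58 ≈ -4.8087e+5 + 85.831*I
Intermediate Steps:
u(n) = 35/n
Q = I*√24782298/58 (Q = √(35/406 + ((-6 - 6)²*(-51) - 23)) = √(35*(1/406) + ((-12)²*(-51) - 23)) = √(5/58 + (144*(-51) - 23)) = √(5/58 + (-7344 - 23)) = √(5/58 - 7367) = √(-427281/58) = I*√24782298/58 ≈ 85.831*I)
Q - 480865 = I*√24782298/58 - 480865 = -480865 + I*√24782298/58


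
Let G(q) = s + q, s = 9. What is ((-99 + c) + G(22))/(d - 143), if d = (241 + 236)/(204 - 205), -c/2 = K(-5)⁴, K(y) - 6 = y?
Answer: 7/62 ≈ 0.11290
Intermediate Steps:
K(y) = 6 + y
c = -2 (c = -2*(6 - 5)⁴ = -2*1⁴ = -2*1 = -2)
G(q) = 9 + q
d = -477 (d = 477/(-1) = 477*(-1) = -477)
((-99 + c) + G(22))/(d - 143) = ((-99 - 2) + (9 + 22))/(-477 - 143) = (-101 + 31)/(-620) = -70*(-1/620) = 7/62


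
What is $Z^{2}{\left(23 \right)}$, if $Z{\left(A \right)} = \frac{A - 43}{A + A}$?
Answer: $\frac{100}{529} \approx 0.18904$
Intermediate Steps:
$Z{\left(A \right)} = \frac{-43 + A}{2 A}$
$Z^{2}{\left(23 \right)} = \left(\frac{-43 + 23}{2 \cdot 23}\right)^{2} = \left(\frac{1}{2} \cdot \frac{1}{23} \left(-20\right)\right)^{2} = \left(- \frac{10}{23}\right)^{2} = \frac{100}{529}$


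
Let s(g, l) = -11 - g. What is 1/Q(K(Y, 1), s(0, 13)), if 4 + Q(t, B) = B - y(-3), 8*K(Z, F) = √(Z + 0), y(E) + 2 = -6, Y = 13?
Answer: -⅐ ≈ -0.14286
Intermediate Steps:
y(E) = -8 (y(E) = -2 - 6 = -8)
K(Z, F) = √Z/8 (K(Z, F) = √(Z + 0)/8 = √Z/8)
Q(t, B) = 4 + B (Q(t, B) = -4 + (B - 1*(-8)) = -4 + (B + 8) = -4 + (8 + B) = 4 + B)
1/Q(K(Y, 1), s(0, 13)) = 1/(4 + (-11 - 1*0)) = 1/(4 + (-11 + 0)) = 1/(4 - 11) = 1/(-7) = -⅐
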